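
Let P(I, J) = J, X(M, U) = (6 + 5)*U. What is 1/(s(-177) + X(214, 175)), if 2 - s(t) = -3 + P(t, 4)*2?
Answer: 1/1922 ≈ 0.00052029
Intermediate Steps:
X(M, U) = 11*U
s(t) = -3 (s(t) = 2 - (-3 + 4*2) = 2 - (-3 + 8) = 2 - 1*5 = 2 - 5 = -3)
1/(s(-177) + X(214, 175)) = 1/(-3 + 11*175) = 1/(-3 + 1925) = 1/1922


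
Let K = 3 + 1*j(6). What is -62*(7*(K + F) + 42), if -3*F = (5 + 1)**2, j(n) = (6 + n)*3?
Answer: -14322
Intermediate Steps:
j(n) = 18 + 3*n
K = 39 (K = 3 + 1*(18 + 3*6) = 3 + 1*(18 + 18) = 3 + 1*36 = 3 + 36 = 39)
F = -12 (F = -(5 + 1)**2/3 = -1/3*6**2 = -1/3*36 = -12)
-62*(7*(K + F) + 42) = -62*(7*(39 - 12) + 42) = -62*(7*27 + 42) = -62*(189 + 42) = -62*231 = -14322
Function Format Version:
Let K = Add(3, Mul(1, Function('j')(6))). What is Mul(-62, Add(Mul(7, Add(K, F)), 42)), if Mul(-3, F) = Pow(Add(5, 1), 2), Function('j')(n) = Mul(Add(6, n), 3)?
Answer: -14322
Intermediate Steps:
Function('j')(n) = Add(18, Mul(3, n))
K = 39 (K = Add(3, Mul(1, Add(18, Mul(3, 6)))) = Add(3, Mul(1, Add(18, 18))) = Add(3, Mul(1, 36)) = Add(3, 36) = 39)
F = -12 (F = Mul(Rational(-1, 3), Pow(Add(5, 1), 2)) = Mul(Rational(-1, 3), Pow(6, 2)) = Mul(Rational(-1, 3), 36) = -12)
Mul(-62, Add(Mul(7, Add(K, F)), 42)) = Mul(-62, Add(Mul(7, Add(39, -12)), 42)) = Mul(-62, Add(Mul(7, 27), 42)) = Mul(-62, Add(189, 42)) = Mul(-62, 231) = -14322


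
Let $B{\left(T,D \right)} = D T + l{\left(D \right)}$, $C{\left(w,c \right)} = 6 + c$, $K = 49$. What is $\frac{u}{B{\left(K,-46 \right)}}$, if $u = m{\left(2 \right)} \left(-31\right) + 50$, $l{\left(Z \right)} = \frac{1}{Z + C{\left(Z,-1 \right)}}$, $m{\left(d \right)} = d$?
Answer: $\frac{164}{30805} \approx 0.0053238$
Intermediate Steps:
$l{\left(Z \right)} = \frac{1}{5 + Z}$ ($l{\left(Z \right)} = \frac{1}{Z + \left(6 - 1\right)} = \frac{1}{Z + 5} = \frac{1}{5 + Z}$)
$u = -12$ ($u = 2 \left(-31\right) + 50 = -62 + 50 = -12$)
$B{\left(T,D \right)} = \frac{1}{5 + D} + D T$ ($B{\left(T,D \right)} = D T + \frac{1}{5 + D} = \frac{1}{5 + D} + D T$)
$\frac{u}{B{\left(K,-46 \right)}} = - \frac{12}{\frac{1}{5 - 46} \left(1 - 2254 \left(5 - 46\right)\right)} = - \frac{12}{\frac{1}{-41} \left(1 - 2254 \left(-41\right)\right)} = - \frac{12}{\left(- \frac{1}{41}\right) \left(1 + 92414\right)} = - \frac{12}{\left(- \frac{1}{41}\right) 92415} = - \frac{12}{- \frac{92415}{41}} = \left(-12\right) \left(- \frac{41}{92415}\right) = \frac{164}{30805}$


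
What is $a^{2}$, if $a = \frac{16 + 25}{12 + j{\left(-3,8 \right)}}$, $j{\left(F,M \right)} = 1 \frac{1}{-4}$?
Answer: $\frac{26896}{2209} \approx 12.176$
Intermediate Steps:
$j{\left(F,M \right)} = - \frac{1}{4}$ ($j{\left(F,M \right)} = 1 \left(- \frac{1}{4}\right) = - \frac{1}{4}$)
$a = \frac{164}{47}$ ($a = \frac{16 + 25}{12 - \frac{1}{4}} = \frac{41}{\frac{47}{4}} = 41 \cdot \frac{4}{47} = \frac{164}{47} \approx 3.4894$)
$a^{2} = \left(\frac{164}{47}\right)^{2} = \frac{26896}{2209}$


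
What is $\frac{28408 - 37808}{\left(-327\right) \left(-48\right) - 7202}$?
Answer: $- \frac{4700}{4247} \approx -1.1067$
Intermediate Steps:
$\frac{28408 - 37808}{\left(-327\right) \left(-48\right) - 7202} = - \frac{9400}{15696 - 7202} = - \frac{9400}{8494} = \left(-9400\right) \frac{1}{8494} = - \frac{4700}{4247}$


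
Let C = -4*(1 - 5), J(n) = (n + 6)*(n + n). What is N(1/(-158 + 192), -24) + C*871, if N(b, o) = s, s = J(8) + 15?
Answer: 14175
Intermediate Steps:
J(n) = 2*n*(6 + n) (J(n) = (6 + n)*(2*n) = 2*n*(6 + n))
C = 16 (C = -4*(-4) = 16)
s = 239 (s = 2*8*(6 + 8) + 15 = 2*8*14 + 15 = 224 + 15 = 239)
N(b, o) = 239
N(1/(-158 + 192), -24) + C*871 = 239 + 16*871 = 239 + 13936 = 14175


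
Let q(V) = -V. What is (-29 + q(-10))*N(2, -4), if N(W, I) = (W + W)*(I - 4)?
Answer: 608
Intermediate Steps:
N(W, I) = 2*W*(-4 + I) (N(W, I) = (2*W)*(-4 + I) = 2*W*(-4 + I))
(-29 + q(-10))*N(2, -4) = (-29 - 1*(-10))*(2*2*(-4 - 4)) = (-29 + 10)*(2*2*(-8)) = -19*(-32) = 608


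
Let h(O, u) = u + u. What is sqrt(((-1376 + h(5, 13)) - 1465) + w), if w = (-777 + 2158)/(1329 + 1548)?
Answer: I*sqrt(23296144998)/2877 ≈ 53.052*I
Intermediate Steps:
h(O, u) = 2*u
w = 1381/2877 ≈ 0.48001
sqrt(((-1376 + h(5, 13)) - 1465) + w) = sqrt(((-1376 + 2*13) - 1465) + 1381/2877) = sqrt(((-1376 + 26) - 1465) + 1381/2877) = sqrt((-1350 - 1465) + 1381/2877) = sqrt(-2815 + 1381/2877) = sqrt(-8097374/2877) = I*sqrt(23296144998)/2877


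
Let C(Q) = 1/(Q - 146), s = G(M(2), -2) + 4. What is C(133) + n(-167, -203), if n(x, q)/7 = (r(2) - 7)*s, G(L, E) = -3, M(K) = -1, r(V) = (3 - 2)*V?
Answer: -456/13 ≈ -35.077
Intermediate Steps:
r(V) = V (r(V) = 1*V = V)
s = 1 (s = -3 + 4 = 1)
C(Q) = 1/(-146 + Q)
n(x, q) = -35 (n(x, q) = 7*((2 - 7)*1) = 7*(-5*1) = 7*(-5) = -35)
C(133) + n(-167, -203) = 1/(-146 + 133) - 35 = 1/(-13) - 35 = -1/13 - 35 = -456/13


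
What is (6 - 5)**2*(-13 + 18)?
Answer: 5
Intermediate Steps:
(6 - 5)**2*(-13 + 18) = 1**2*5 = 1*5 = 5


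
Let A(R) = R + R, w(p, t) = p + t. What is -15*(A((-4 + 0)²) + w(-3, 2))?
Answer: -465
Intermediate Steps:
A(R) = 2*R
-15*(A((-4 + 0)²) + w(-3, 2)) = -15*(2*(-4 + 0)² + (-3 + 2)) = -15*(2*(-4)² - 1) = -15*(2*16 - 1) = -15*(32 - 1) = -15*31 = -465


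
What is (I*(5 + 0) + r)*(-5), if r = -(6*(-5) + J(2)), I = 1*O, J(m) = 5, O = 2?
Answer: -175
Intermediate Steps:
I = 2 (I = 1*2 = 2)
r = 25 (r = -(6*(-5) + 5) = -(-30 + 5) = -1*(-25) = 25)
(I*(5 + 0) + r)*(-5) = (2*(5 + 0) + 25)*(-5) = (2*5 + 25)*(-5) = (10 + 25)*(-5) = 35*(-5) = -175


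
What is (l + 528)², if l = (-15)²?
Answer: 567009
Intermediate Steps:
l = 225
(l + 528)² = (225 + 528)² = 753² = 567009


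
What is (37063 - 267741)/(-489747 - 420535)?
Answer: 115339/455141 ≈ 0.25341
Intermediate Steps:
(37063 - 267741)/(-489747 - 420535) = -230678/(-910282) = -230678*(-1/910282) = 115339/455141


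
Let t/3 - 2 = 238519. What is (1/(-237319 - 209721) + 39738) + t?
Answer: 337649759039/447040 ≈ 7.5530e+5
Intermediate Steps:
t = 715563 (t = 6 + 3*238519 = 6 + 715557 = 715563)
(1/(-237319 - 209721) + 39738) + t = (1/(-237319 - 209721) + 39738) + 715563 = (1/(-447040) + 39738) + 715563 = (-1/447040 + 39738) + 715563 = 17764475519/447040 + 715563 = 337649759039/447040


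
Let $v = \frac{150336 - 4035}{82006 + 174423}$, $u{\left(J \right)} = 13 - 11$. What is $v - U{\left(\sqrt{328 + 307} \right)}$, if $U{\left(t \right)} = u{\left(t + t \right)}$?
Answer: $- \frac{366557}{256429} \approx -1.4295$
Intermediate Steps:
$u{\left(J \right)} = 2$ ($u{\left(J \right)} = 13 - 11 = 2$)
$U{\left(t \right)} = 2$
$v = \frac{146301}{256429} \approx 0.57053$
$v - U{\left(\sqrt{328 + 307} \right)} = \frac{146301}{256429} - 2 = - \frac{366557}{256429}$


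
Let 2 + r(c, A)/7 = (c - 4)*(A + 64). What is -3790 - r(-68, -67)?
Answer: -5288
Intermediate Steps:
r(c, A) = -14 + 7*(-4 + c)*(64 + A) (r(c, A) = -14 + 7*((c - 4)*(A + 64)) = -14 + 7*((-4 + c)*(64 + A)) = -14 + 7*(-4 + c)*(64 + A))
-3790 - r(-68, -67) = -3790 - (-1806 - 28*(-67) + 448*(-68) + 7*(-67)*(-68)) = -3790 - (-1806 + 1876 - 30464 + 31892) = -3790 - 1*1498 = -3790 - 1498 = -5288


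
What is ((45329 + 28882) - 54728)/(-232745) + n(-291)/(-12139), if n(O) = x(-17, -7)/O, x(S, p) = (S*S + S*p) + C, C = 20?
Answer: -68723089007/822159842505 ≈ -0.083588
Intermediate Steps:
x(S, p) = 20 + S**2 + S*p (x(S, p) = (S*S + S*p) + 20 = (S**2 + S*p) + 20 = 20 + S**2 + S*p)
n(O) = 428/O (n(O) = (20 + (-17)**2 - 17*(-7))/O = (20 + 289 + 119)/O = 428/O)
((45329 + 28882) - 54728)/(-232745) + n(-291)/(-12139) = ((45329 + 28882) - 54728)/(-232745) + (428/(-291))/(-12139) = (74211 - 54728)*(-1/232745) + (428*(-1/291))*(-1/12139) = 19483*(-1/232745) - 428/291*(-1/12139) = -19483/232745 + 428/3532449 = -68723089007/822159842505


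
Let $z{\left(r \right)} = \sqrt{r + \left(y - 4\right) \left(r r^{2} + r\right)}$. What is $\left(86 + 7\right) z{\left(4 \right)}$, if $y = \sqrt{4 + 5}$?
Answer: $744 i \approx 744.0 i$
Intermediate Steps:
$y = 3$ ($y = \sqrt{9} = 3$)
$z{\left(r \right)} = \sqrt{- r^{3}}$ ($z{\left(r \right)} = \sqrt{r + \left(3 - 4\right) \left(r r^{2} + r\right)} = \sqrt{r - \left(r^{3} + r\right)} = \sqrt{r - \left(r + r^{3}\right)} = \sqrt{- r^{3}}$)
$\left(86 + 7\right) z{\left(4 \right)} = \left(86 + 7\right) \sqrt{- 4^{3}} = 93 \sqrt{\left(-1\right) 64} = 93 \sqrt{-64} = 93 \cdot 8 i = 744 i$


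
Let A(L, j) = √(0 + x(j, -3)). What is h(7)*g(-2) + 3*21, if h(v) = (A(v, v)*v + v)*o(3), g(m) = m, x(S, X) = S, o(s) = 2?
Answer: 35 - 28*√7 ≈ -39.081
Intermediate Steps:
A(L, j) = √j (A(L, j) = √(0 + j) = √j)
h(v) = 2*v + 2*v^(3/2) (h(v) = (√v*v + v)*2 = (v^(3/2) + v)*2 = (v + v^(3/2))*2 = 2*v + 2*v^(3/2))
h(7)*g(-2) + 3*21 = (2*7 + 2*7^(3/2))*(-2) + 3*21 = (14 + 2*(7*√7))*(-2) + 63 = (14 + 14*√7)*(-2) + 63 = (-28 - 28*√7) + 63 = 35 - 28*√7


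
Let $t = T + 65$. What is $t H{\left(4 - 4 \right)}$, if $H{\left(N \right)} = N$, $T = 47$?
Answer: $0$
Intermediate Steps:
$t = 112$ ($t = 47 + 65 = 112$)
$t H{\left(4 - 4 \right)} = 112 \left(4 - 4\right) = 112 \cdot 0 = 0$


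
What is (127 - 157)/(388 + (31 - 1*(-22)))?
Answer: -10/147 ≈ -0.068027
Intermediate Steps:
(127 - 157)/(388 + (31 - 1*(-22))) = -30/(388 + (31 + 22)) = -30/(388 + 53) = -30/441 = -30*1/441 = -10/147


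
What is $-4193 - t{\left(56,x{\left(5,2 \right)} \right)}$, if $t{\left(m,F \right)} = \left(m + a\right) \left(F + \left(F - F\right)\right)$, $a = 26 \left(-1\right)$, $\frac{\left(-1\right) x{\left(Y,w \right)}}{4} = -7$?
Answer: $-5033$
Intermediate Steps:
$x{\left(Y,w \right)} = 28$ ($x{\left(Y,w \right)} = \left(-4\right) \left(-7\right) = 28$)
$a = -26$
$t{\left(m,F \right)} = F \left(-26 + m\right)$ ($t{\left(m,F \right)} = \left(m - 26\right) \left(F + \left(F - F\right)\right) = \left(-26 + m\right) \left(F + 0\right) = \left(-26 + m\right) F = F \left(-26 + m\right)$)
$-4193 - t{\left(56,x{\left(5,2 \right)} \right)} = -4193 - 28 \left(-26 + 56\right) = -4193 - 28 \cdot 30 = -4193 - 840 = -5033$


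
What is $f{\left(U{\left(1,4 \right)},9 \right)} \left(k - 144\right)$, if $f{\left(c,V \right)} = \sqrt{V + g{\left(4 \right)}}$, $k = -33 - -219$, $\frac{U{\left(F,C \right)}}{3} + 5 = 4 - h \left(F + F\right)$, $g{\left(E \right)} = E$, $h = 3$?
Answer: $42 \sqrt{13} \approx 151.43$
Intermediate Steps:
$U{\left(F,C \right)} = -3 - 18 F$ ($U{\left(F,C \right)} = -15 + 3 \left(4 - 3 \left(F + F\right)\right) = -15 + 3 \left(4 - 3 \cdot 2 F\right) = -15 + 3 \left(4 - 6 F\right) = -15 - \left(-12 + 18 F\right) = -3 - 18 F$)
$k = 186$ ($k = -33 + 219 = 186$)
$f{\left(c,V \right)} = \sqrt{4 + V}$ ($f{\left(c,V \right)} = \sqrt{V + 4} = \sqrt{4 + V}$)
$f{\left(U{\left(1,4 \right)},9 \right)} \left(k - 144\right) = \sqrt{4 + 9} \left(186 - 144\right) = \sqrt{13} \cdot 42 = 42 \sqrt{13}$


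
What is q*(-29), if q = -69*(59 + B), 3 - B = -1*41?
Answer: 206103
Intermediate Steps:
B = 44 (B = 3 - (-1)*41 = 3 - 1*(-41) = 3 + 41 = 44)
q = -7107 (q = -69*(59 + 44) = -69*103 = -7107)
q*(-29) = -7107*(-29) = 206103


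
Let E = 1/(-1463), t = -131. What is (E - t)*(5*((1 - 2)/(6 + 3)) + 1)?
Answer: 255536/4389 ≈ 58.222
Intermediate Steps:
E = -1/1463 ≈ -0.00068353
(E - t)*(5*((1 - 2)/(6 + 3)) + 1) = (-1/1463 - 1*(-131))*(5*((1 - 2)/(6 + 3)) + 1) = (-1/1463 + 131)*(5*(-1/9) + 1) = 191652*(5*(-1*⅑) + 1)/1463 = 191652*(5*(-⅑) + 1)/1463 = 191652*(-5/9 + 1)/1463 = (191652/1463)*(4/9) = 255536/4389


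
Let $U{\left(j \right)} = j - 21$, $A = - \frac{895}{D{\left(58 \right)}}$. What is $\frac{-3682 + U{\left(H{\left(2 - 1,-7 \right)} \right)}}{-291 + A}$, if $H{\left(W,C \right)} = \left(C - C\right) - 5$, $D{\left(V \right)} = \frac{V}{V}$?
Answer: $\frac{1854}{593} \approx 3.1265$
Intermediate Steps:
$D{\left(V \right)} = 1$
$A = -895$ ($A = - \frac{895}{1} = \left(-895\right) 1 = -895$)
$H{\left(W,C \right)} = -5$ ($H{\left(W,C \right)} = 0 - 5 = -5$)
$U{\left(j \right)} = -21 + j$ ($U{\left(j \right)} = j - 21 = -21 + j$)
$\frac{-3682 + U{\left(H{\left(2 - 1,-7 \right)} \right)}}{-291 + A} = \frac{-3682 - 26}{-291 - 895} = \frac{-3682 - 26}{-1186} = \left(-3708\right) \left(- \frac{1}{1186}\right) = \frac{1854}{593}$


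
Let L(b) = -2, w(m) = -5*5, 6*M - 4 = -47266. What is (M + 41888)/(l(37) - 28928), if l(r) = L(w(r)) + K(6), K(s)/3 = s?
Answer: -34011/28912 ≈ -1.1764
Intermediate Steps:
M = -7877 (M = ⅔ + (⅙)*(-47266) = ⅔ - 23633/3 = -7877)
K(s) = 3*s
w(m) = -25
l(r) = 16 (l(r) = -2 + 3*6 = -2 + 18 = 16)
(M + 41888)/(l(37) - 28928) = (-7877 + 41888)/(16 - 28928) = 34011/(-28912) = 34011*(-1/28912) = -34011/28912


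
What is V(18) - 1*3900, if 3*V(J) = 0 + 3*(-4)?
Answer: -3904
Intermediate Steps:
V(J) = -4 (V(J) = (0 + 3*(-4))/3 = (0 - 12)/3 = (⅓)*(-12) = -4)
V(18) - 1*3900 = -4 - 1*3900 = -4 - 3900 = -3904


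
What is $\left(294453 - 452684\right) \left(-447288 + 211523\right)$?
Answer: $37305331715$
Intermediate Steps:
$\left(294453 - 452684\right) \left(-447288 + 211523\right) = \left(-158231\right) \left(-235765\right) = 37305331715$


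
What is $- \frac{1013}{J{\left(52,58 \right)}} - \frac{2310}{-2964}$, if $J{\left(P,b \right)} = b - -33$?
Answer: $- \frac{35799}{3458} \approx -10.353$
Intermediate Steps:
$J{\left(P,b \right)} = 33 + b$ ($J{\left(P,b \right)} = b + 33 = 33 + b$)
$- \frac{1013}{J{\left(52,58 \right)}} - \frac{2310}{-2964} = - \frac{1013}{33 + 58} - \frac{2310}{-2964} = - \frac{1013}{91} - - \frac{385}{494} = \left(-1013\right) \frac{1}{91} + \frac{385}{494} = - \frac{1013}{91} + \frac{385}{494} = - \frac{35799}{3458}$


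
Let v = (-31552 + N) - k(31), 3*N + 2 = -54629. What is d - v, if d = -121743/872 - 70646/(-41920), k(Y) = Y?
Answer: 340334173841/6853920 ≈ 49655.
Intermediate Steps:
N = -54631/3 (N = -2/3 + (1/3)*(-54629) = -2/3 - 54629/3 = -54631/3 ≈ -18210.)
d = -315116453/2284640 (d = -121743*1/872 - 70646*(-1/41920) = -121743/872 + 35323/20960 = -315116453/2284640 ≈ -137.93)
v = -149380/3 (v = (-31552 - 54631/3) - 1*31 = -149287/3 - 31 = -149380/3 ≈ -49793.)
d - v = -315116453/2284640 - 1*(-149380/3) = -315116453/2284640 + 149380/3 = 340334173841/6853920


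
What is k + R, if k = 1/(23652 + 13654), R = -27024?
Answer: -1008157343/37306 ≈ -27024.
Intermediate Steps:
k = 1/37306 ≈ 2.6805e-5
k + R = 1/37306 - 27024 = -1008157343/37306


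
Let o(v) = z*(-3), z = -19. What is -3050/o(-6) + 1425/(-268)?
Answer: -898625/15276 ≈ -58.826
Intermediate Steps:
o(v) = 57 (o(v) = -19*(-3) = 57)
-3050/o(-6) + 1425/(-268) = -3050/57 + 1425/(-268) = -3050*1/57 + 1425*(-1/268) = -3050/57 - 1425/268 = -898625/15276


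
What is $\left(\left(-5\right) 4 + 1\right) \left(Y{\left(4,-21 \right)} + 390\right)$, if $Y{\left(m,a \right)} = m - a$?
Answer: $-7885$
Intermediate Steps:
$\left(\left(-5\right) 4 + 1\right) \left(Y{\left(4,-21 \right)} + 390\right) = \left(\left(-5\right) 4 + 1\right) \left(\left(4 - -21\right) + 390\right) = \left(-20 + 1\right) \left(\left(4 + 21\right) + 390\right) = - 19 \left(25 + 390\right) = \left(-19\right) 415 = -7885$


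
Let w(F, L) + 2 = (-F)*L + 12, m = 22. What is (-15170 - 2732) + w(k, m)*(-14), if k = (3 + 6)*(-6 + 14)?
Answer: 4134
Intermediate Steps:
k = 72 (k = 9*8 = 72)
w(F, L) = 10 - F*L (w(F, L) = -2 + ((-F)*L + 12) = -2 + (-F*L + 12) = -2 + (12 - F*L) = 10 - F*L)
(-15170 - 2732) + w(k, m)*(-14) = (-15170 - 2732) + (10 - 1*72*22)*(-14) = -17902 + (10 - 1584)*(-14) = -17902 - 1574*(-14) = -17902 + 22036 = 4134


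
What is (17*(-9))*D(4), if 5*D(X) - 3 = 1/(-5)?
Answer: -2142/25 ≈ -85.680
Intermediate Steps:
D(X) = 14/25 (D(X) = ⅗ + (1/(-5))/5 = ⅗ + (1*(-⅕))/5 = ⅗ + (⅕)*(-⅕) = ⅗ - 1/25 = 14/25)
(17*(-9))*D(4) = (17*(-9))*(14/25) = -153*14/25 = -2142/25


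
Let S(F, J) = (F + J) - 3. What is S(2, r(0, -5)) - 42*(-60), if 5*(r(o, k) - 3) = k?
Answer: 2521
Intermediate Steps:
r(o, k) = 3 + k/5
S(F, J) = -3 + F + J
S(2, r(0, -5)) - 42*(-60) = (-3 + 2 + (3 + (⅕)*(-5))) - 42*(-60) = (-3 + 2 + (3 - 1)) + 2520 = (-3 + 2 + 2) + 2520 = 1 + 2520 = 2521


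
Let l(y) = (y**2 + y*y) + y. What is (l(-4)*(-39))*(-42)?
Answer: 45864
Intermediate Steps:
l(y) = y + 2*y**2 (l(y) = (y**2 + y**2) + y = 2*y**2 + y = y + 2*y**2)
(l(-4)*(-39))*(-42) = (-4*(1 + 2*(-4))*(-39))*(-42) = (-4*(1 - 8)*(-39))*(-42) = (-4*(-7)*(-39))*(-42) = (28*(-39))*(-42) = -1092*(-42) = 45864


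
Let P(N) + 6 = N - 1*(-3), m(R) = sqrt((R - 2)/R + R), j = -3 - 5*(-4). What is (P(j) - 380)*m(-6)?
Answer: -122*I*sqrt(42) ≈ -790.65*I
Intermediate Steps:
j = 17 (j = -3 + 20 = 17)
m(R) = sqrt(R + (-2 + R)/R) (m(R) = sqrt((-2 + R)/R + R) = sqrt(R + (-2 + R)/R))
P(N) = -3 + N (P(N) = -6 + (N - 1*(-3)) = -6 + (N + 3) = -6 + (3 + N) = -3 + N)
(P(j) - 380)*m(-6) = ((-3 + 17) - 380)*sqrt(1 - 6 - 2/(-6)) = (14 - 380)*sqrt(1 - 6 - 2*(-1/6)) = -366*sqrt(1 - 6 + 1/3) = -122*I*sqrt(42)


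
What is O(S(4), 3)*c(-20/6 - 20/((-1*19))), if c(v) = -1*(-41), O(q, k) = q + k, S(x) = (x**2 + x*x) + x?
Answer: 1599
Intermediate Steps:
S(x) = x + 2*x**2 (S(x) = (x**2 + x**2) + x = 2*x**2 + x = x + 2*x**2)
O(q, k) = k + q
c(v) = 41
O(S(4), 3)*c(-20/6 - 20/((-1*19))) = (3 + 4*(1 + 2*4))*41 = (3 + 4*(1 + 8))*41 = (3 + 4*9)*41 = (3 + 36)*41 = 39*41 = 1599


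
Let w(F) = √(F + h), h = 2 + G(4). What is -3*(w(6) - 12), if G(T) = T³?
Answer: 36 - 18*√2 ≈ 10.544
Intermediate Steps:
h = 66 (h = 2 + 4³ = 2 + 64 = 66)
w(F) = √(66 + F) (w(F) = √(F + 66) = √(66 + F))
-3*(w(6) - 12) = -3*(√(66 + 6) - 12) = -3*(√72 - 12) = -3*(6*√2 - 12) = -3*(-12 + 6*√2) = 36 - 18*√2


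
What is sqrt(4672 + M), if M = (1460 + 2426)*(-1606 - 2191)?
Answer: 7*I*sqrt(301030) ≈ 3840.6*I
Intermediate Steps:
M = -14755142 (M = 3886*(-3797) = -14755142)
sqrt(4672 + M) = sqrt(4672 - 14755142) = sqrt(-14750470) = 7*I*sqrt(301030)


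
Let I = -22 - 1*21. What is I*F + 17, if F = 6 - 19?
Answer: 576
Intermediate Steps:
I = -43 (I = -22 - 21 = -43)
F = -13
I*F + 17 = -43*(-13) + 17 = 559 + 17 = 576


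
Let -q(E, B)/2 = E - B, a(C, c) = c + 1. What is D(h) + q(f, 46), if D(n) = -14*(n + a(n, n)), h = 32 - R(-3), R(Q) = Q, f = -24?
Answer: -854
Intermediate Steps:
a(C, c) = 1 + c
h = 35 (h = 32 - 1*(-3) = 32 + 3 = 35)
q(E, B) = -2*E + 2*B (q(E, B) = -2*(E - B) = -2*E + 2*B)
D(n) = -14 - 28*n (D(n) = -14*(n + (1 + n)) = -14*(1 + 2*n) = -14 - 28*n)
D(h) + q(f, 46) = (-14 - 28*35) + (-2*(-24) + 2*46) = (-14 - 980) + (48 + 92) = -994 + 140 = -854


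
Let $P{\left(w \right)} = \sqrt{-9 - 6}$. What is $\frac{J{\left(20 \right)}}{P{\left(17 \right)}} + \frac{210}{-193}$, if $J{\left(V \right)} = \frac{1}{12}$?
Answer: $- \frac{210}{193} - \frac{i \sqrt{15}}{180} \approx -1.0881 - 0.021517 i$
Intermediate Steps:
$P{\left(w \right)} = i \sqrt{15}$ ($P{\left(w \right)} = \sqrt{-15} = i \sqrt{15}$)
$J{\left(V \right)} = \frac{1}{12}$
$\frac{J{\left(20 \right)}}{P{\left(17 \right)}} + \frac{210}{-193} = \frac{1}{12 i \sqrt{15}} + \frac{210}{-193} = \frac{\left(- \frac{1}{15}\right) i \sqrt{15}}{12} + 210 \left(- \frac{1}{193}\right) = - \frac{i \sqrt{15}}{180} - \frac{210}{193} = - \frac{210}{193} - \frac{i \sqrt{15}}{180}$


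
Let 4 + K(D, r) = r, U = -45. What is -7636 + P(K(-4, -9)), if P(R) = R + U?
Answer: -7694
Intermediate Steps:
K(D, r) = -4 + r
P(R) = -45 + R (P(R) = R - 45 = -45 + R)
-7636 + P(K(-4, -9)) = -7636 + (-45 + (-4 - 9)) = -7636 + (-45 - 13) = -7636 - 58 = -7694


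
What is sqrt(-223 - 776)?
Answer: 3*I*sqrt(111) ≈ 31.607*I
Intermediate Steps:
sqrt(-223 - 776) = sqrt(-999) = 3*I*sqrt(111)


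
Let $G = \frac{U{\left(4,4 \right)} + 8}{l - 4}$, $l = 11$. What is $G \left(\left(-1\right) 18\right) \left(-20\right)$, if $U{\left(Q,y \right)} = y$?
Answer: $\frac{4320}{7} \approx 617.14$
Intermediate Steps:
$G = \frac{12}{7}$ ($G = \frac{4 + 8}{11 - 4} = \frac{12}{7} \approx 1.7143$)
$G \left(\left(-1\right) 18\right) \left(-20\right) = \frac{12 \left(\left(-1\right) 18\right)}{7} \left(-20\right) = \frac{12}{7} \left(-18\right) \left(-20\right) = \left(- \frac{216}{7}\right) \left(-20\right) = \frac{4320}{7}$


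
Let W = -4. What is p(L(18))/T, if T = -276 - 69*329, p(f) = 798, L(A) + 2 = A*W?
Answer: -266/7659 ≈ -0.034730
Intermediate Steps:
L(A) = -2 - 4*A (L(A) = -2 + A*(-4) = -2 - 4*A)
T = -22977 (T = -276 - 22701 = -22977)
p(L(18))/T = 798/(-22977) = 798*(-1/22977) = -266/7659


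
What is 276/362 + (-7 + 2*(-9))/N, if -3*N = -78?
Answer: -937/4706 ≈ -0.19911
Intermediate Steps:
N = 26 (N = -⅓*(-78) = 26)
276/362 + (-7 + 2*(-9))/N = 276/362 + (-7 + 2*(-9))/26 = 276*(1/362) + (-7 - 18)*(1/26) = 138/181 - 25*1/26 = 138/181 - 25/26 = -937/4706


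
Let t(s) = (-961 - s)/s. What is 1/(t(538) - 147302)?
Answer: -538/79249975 ≈ -6.7886e-6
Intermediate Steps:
t(s) = (-961 - s)/s
1/(t(538) - 147302) = 1/((-961 - 1*538)/538 - 147302) = 1/((-961 - 538)/538 - 147302) = 1/((1/538)*(-1499) - 147302) = 1/(-1499/538 - 147302) = 1/(-79249975/538) = -538/79249975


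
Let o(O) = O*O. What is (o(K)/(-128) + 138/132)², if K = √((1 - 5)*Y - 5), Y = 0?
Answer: 2331729/1982464 ≈ 1.1762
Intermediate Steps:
K = I*√5 (K = √((1 - 5)*0 - 5) = √(-4*0 - 5) = √(0 - 5) = √(-5) = I*√5 ≈ 2.2361*I)
o(O) = O²
(o(K)/(-128) + 138/132)² = ((I*√5)²/(-128) + 138/132)² = (-5*(-1/128) + 138*(1/132))² = (5/128 + 23/22)² = (1527/1408)² = 2331729/1982464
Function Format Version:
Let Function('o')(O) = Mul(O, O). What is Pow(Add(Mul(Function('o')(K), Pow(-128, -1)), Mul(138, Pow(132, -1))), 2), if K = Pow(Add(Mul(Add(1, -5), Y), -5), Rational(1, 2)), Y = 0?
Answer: Rational(2331729, 1982464) ≈ 1.1762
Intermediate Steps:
K = Mul(I, Pow(5, Rational(1, 2))) (K = Pow(Add(Mul(Add(1, -5), 0), -5), Rational(1, 2)) = Pow(Add(Mul(-4, 0), -5), Rational(1, 2)) = Pow(Add(0, -5), Rational(1, 2)) = Pow(-5, Rational(1, 2)) = Mul(I, Pow(5, Rational(1, 2))) ≈ Mul(2.2361, I))
Function('o')(O) = Pow(O, 2)
Pow(Add(Mul(Function('o')(K), Pow(-128, -1)), Mul(138, Pow(132, -1))), 2) = Pow(Add(Mul(Pow(Mul(I, Pow(5, Rational(1, 2))), 2), Pow(-128, -1)), Mul(138, Pow(132, -1))), 2) = Pow(Add(Mul(-5, Rational(-1, 128)), Mul(138, Rational(1, 132))), 2) = Pow(Add(Rational(5, 128), Rational(23, 22)), 2) = Pow(Rational(1527, 1408), 2) = Rational(2331729, 1982464)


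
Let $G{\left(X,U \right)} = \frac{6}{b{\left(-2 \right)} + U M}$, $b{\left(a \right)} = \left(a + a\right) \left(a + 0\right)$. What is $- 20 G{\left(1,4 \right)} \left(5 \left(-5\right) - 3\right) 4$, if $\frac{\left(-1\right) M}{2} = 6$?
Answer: $-336$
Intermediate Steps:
$M = -12$ ($M = \left(-2\right) 6 = -12$)
$b{\left(a \right)} = 2 a^{2}$ ($b{\left(a \right)} = 2 a a = 2 a^{2}$)
$G{\left(X,U \right)} = \frac{6}{8 - 12 U}$ ($G{\left(X,U \right)} = \frac{6}{2 \left(-2\right)^{2} + U \left(-12\right)} = \frac{6}{2 \cdot 4 - 12 U} = \frac{6}{8 - 12 U}$)
$- 20 G{\left(1,4 \right)} \left(5 \left(-5\right) - 3\right) 4 = - 20 \left(- \frac{3}{-4 + 6 \cdot 4}\right) \left(5 \left(-5\right) - 3\right) 4 = - 20 \left(- \frac{3}{-4 + 24}\right) \left(-25 - 3\right) 4 = - 20 \left(- \frac{3}{20}\right) \left(\left(-28\right) 4\right) = - 20 \left(\left(-3\right) \frac{1}{20}\right) \left(-112\right) = \left(-20\right) \left(- \frac{3}{20}\right) \left(-112\right) = 3 \left(-112\right) = -336$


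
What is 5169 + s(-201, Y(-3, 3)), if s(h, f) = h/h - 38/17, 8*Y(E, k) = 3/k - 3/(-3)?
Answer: 87852/17 ≈ 5167.8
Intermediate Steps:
Y(E, k) = ⅛ + 3/(8*k) (Y(E, k) = (3/k - 3/(-3))/8 = (3/k - 3*(-⅓))/8 = (3/k + 1)/8 = (1 + 3/k)/8 = ⅛ + 3/(8*k))
s(h, f) = -21/17 (s(h, f) = 1 - 38*1/17 = 1 - 38/17 = -21/17)
5169 + s(-201, Y(-3, 3)) = 5169 - 21/17 = 87852/17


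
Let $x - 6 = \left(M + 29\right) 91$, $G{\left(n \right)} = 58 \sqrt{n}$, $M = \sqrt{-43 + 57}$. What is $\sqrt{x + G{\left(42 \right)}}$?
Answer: $\sqrt{2645 + 58 \sqrt{42} + 91 \sqrt{14}} \approx 57.977$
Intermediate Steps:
$M = \sqrt{14} \approx 3.7417$
$x = 2645 + 91 \sqrt{14}$ ($x = 6 + \left(\sqrt{14} + 29\right) 91 = 6 + \left(29 + \sqrt{14}\right) 91 = 6 + \left(2639 + 91 \sqrt{14}\right) = 2645 + 91 \sqrt{14} \approx 2985.5$)
$\sqrt{x + G{\left(42 \right)}} = \sqrt{\left(2645 + 91 \sqrt{14}\right) + 58 \sqrt{42}} = \sqrt{2645 + 58 \sqrt{42} + 91 \sqrt{14}}$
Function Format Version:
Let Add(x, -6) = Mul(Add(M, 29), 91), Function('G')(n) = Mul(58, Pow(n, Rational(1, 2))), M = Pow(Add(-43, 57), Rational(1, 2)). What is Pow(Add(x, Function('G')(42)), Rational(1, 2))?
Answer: Pow(Add(2645, Mul(58, Pow(42, Rational(1, 2))), Mul(91, Pow(14, Rational(1, 2)))), Rational(1, 2)) ≈ 57.977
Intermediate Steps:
M = Pow(14, Rational(1, 2)) ≈ 3.7417
x = Add(2645, Mul(91, Pow(14, Rational(1, 2)))) (x = Add(6, Mul(Add(Pow(14, Rational(1, 2)), 29), 91)) = Add(6, Mul(Add(29, Pow(14, Rational(1, 2))), 91)) = Add(6, Add(2639, Mul(91, Pow(14, Rational(1, 2))))) = Add(2645, Mul(91, Pow(14, Rational(1, 2)))) ≈ 2985.5)
Pow(Add(x, Function('G')(42)), Rational(1, 2)) = Pow(Add(Add(2645, Mul(91, Pow(14, Rational(1, 2)))), Mul(58, Pow(42, Rational(1, 2)))), Rational(1, 2)) = Pow(Add(2645, Mul(58, Pow(42, Rational(1, 2))), Mul(91, Pow(14, Rational(1, 2)))), Rational(1, 2))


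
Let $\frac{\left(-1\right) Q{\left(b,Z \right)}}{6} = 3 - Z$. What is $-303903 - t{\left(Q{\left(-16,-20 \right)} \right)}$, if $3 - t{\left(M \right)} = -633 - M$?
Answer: $-304401$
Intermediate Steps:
$Q{\left(b,Z \right)} = -18 + 6 Z$ ($Q{\left(b,Z \right)} = - 6 \left(3 - Z\right) = -18 + 6 Z$)
$t{\left(M \right)} = 636 + M$ ($t{\left(M \right)} = 3 - \left(-633 - M\right) = 3 + \left(633 + M\right) = 636 + M$)
$-303903 - t{\left(Q{\left(-16,-20 \right)} \right)} = -303903 - \left(636 + \left(-18 + 6 \left(-20\right)\right)\right) = -303903 - \left(636 - 138\right) = -303903 - 498 = -304401$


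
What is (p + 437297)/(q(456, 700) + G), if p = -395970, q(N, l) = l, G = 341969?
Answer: 2431/20157 ≈ 0.12060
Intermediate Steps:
(p + 437297)/(q(456, 700) + G) = (-395970 + 437297)/(700 + 341969) = 41327/342669 = 41327*(1/342669) = 2431/20157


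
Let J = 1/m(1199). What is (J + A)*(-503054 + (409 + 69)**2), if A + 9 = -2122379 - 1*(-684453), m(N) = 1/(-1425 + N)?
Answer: 394875865770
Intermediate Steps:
A = -1437935 (A = -9 + (-2122379 - 1*(-684453)) = -9 + (-2122379 + 684453) = -9 - 1437926 = -1437935)
J = -226 (J = 1/(1/(-1425 + 1199)) = 1/(1/(-226)) = 1/(-1/226) = -226)
(J + A)*(-503054 + (409 + 69)**2) = (-226 - 1437935)*(-503054 + (409 + 69)**2) = -1438161*(-503054 + 478**2) = -1438161*(-503054 + 228484) = -1438161*(-274570) = 394875865770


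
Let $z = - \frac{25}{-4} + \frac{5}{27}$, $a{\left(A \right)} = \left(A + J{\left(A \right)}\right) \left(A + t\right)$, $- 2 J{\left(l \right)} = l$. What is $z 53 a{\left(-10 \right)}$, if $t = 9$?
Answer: $\frac{184175}{108} \approx 1705.3$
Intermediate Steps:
$J{\left(l \right)} = - \frac{l}{2}$
$a{\left(A \right)} = \frac{A \left(9 + A\right)}{2}$ ($a{\left(A \right)} = \left(A - \frac{A}{2}\right) \left(A + 9\right) = \frac{A}{2} \left(9 + A\right) = \frac{A \left(9 + A\right)}{2}$)
$z = \frac{695}{108}$ ($z = \left(-25\right) \left(- \frac{1}{4}\right) + 5 \cdot \frac{1}{27} = \frac{25}{4} + \frac{5}{27} = \frac{695}{108} \approx 6.4352$)
$z 53 a{\left(-10 \right)} = \frac{695}{108} \cdot 53 \cdot \frac{1}{2} \left(-10\right) \left(9 - 10\right) = \frac{36835 \cdot \frac{1}{2} \left(-10\right) \left(-1\right)}{108} = \frac{36835}{108} \cdot 5 = \frac{184175}{108}$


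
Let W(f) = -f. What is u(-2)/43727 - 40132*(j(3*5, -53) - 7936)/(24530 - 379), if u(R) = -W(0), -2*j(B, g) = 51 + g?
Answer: 318447420/24151 ≈ 13186.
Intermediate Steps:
j(B, g) = -51/2 - g/2 (j(B, g) = -(51 + g)/2 = -51/2 - g/2)
u(R) = 0 (u(R) = -(-1)*0 = -1*0 = 0)
u(-2)/43727 - 40132*(j(3*5, -53) - 7936)/(24530 - 379) = 0/43727 - 40132*((-51/2 - ½*(-53)) - 7936)/(24530 - 379) = 0*(1/43727) - 40132/(24151/((-51/2 + 53/2) - 7936)) = 0 - 40132/(24151/(1 - 7936)) = 0 - 40132/(24151/(-7935)) = 0 - 40132/(24151*(-1/7935)) = 0 - 40132/(-24151/7935) = 0 - 40132*(-7935/24151) = 0 + 318447420/24151 = 318447420/24151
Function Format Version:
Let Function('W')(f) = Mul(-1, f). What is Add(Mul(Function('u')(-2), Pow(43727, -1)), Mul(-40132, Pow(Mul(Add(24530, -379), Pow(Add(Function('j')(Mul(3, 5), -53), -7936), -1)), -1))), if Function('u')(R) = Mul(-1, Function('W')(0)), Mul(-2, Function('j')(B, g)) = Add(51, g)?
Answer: Rational(318447420, 24151) ≈ 13186.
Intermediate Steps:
Function('j')(B, g) = Add(Rational(-51, 2), Mul(Rational(-1, 2), g)) (Function('j')(B, g) = Mul(Rational(-1, 2), Add(51, g)) = Add(Rational(-51, 2), Mul(Rational(-1, 2), g)))
Function('u')(R) = 0 (Function('u')(R) = Mul(-1, Mul(-1, 0)) = Mul(-1, 0) = 0)
Add(Mul(Function('u')(-2), Pow(43727, -1)), Mul(-40132, Pow(Mul(Add(24530, -379), Pow(Add(Function('j')(Mul(3, 5), -53), -7936), -1)), -1))) = Add(Mul(0, Pow(43727, -1)), Mul(-40132, Pow(Mul(Add(24530, -379), Pow(Add(Add(Rational(-51, 2), Mul(Rational(-1, 2), -53)), -7936), -1)), -1))) = Add(Mul(0, Rational(1, 43727)), Mul(-40132, Pow(Mul(24151, Pow(Add(Add(Rational(-51, 2), Rational(53, 2)), -7936), -1)), -1))) = Add(0, Mul(-40132, Pow(Mul(24151, Pow(Add(1, -7936), -1)), -1))) = Add(0, Mul(-40132, Pow(Mul(24151, Pow(-7935, -1)), -1))) = Add(0, Mul(-40132, Pow(Mul(24151, Rational(-1, 7935)), -1))) = Add(0, Mul(-40132, Pow(Rational(-24151, 7935), -1))) = Add(0, Mul(-40132, Rational(-7935, 24151))) = Add(0, Rational(318447420, 24151)) = Rational(318447420, 24151)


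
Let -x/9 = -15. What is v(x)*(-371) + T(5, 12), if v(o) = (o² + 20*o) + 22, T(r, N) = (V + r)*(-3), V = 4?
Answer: -7771364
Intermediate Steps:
T(r, N) = -12 - 3*r (T(r, N) = (4 + r)*(-3) = -12 - 3*r)
x = 135 (x = -9*(-15) = 135)
v(o) = 22 + o² + 20*o
v(x)*(-371) + T(5, 12) = (22 + 135² + 20*135)*(-371) + (-12 - 3*5) = (22 + 18225 + 2700)*(-371) + (-12 - 15) = 20947*(-371) - 27 = -7771337 - 27 = -7771364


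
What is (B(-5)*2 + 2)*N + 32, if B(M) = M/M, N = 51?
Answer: 236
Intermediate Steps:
B(M) = 1
(B(-5)*2 + 2)*N + 32 = (1*2 + 2)*51 + 32 = (2 + 2)*51 + 32 = 4*51 + 32 = 204 + 32 = 236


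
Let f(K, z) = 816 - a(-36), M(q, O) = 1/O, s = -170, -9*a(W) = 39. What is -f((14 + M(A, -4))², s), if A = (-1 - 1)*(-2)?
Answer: -2461/3 ≈ -820.33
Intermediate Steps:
a(W) = -13/3 (a(W) = -⅑*39 = -13/3)
A = 4 (A = -2*(-2) = 4)
f(K, z) = 2461/3 (f(K, z) = 816 - 1*(-13/3) = 816 + 13/3 = 2461/3)
-f((14 + M(A, -4))², s) = -1*2461/3 = -2461/3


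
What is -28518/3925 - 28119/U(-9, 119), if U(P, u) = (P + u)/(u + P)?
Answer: -110395593/3925 ≈ -28126.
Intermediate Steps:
U(P, u) = 1 (U(P, u) = (P + u)/(P + u) = 1)
-28518/3925 - 28119/U(-9, 119) = -28518/3925 - 28119/1 = -28518*1/3925 - 28119*1 = -28518/3925 - 28119 = -110395593/3925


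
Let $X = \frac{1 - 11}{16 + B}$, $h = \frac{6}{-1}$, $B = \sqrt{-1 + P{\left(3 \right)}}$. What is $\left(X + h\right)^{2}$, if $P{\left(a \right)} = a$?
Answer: $\frac{709014}{16129} - \frac{8420 \sqrt{2}}{16129} \approx 43.221$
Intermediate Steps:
$B = \sqrt{2}$ ($B = \sqrt{-1 + 3} = \sqrt{2} \approx 1.4142$)
$h = -6$ ($h = 6 \left(-1\right) = -6$)
$X = - \frac{10}{16 + \sqrt{2}}$ ($X = \frac{1 - 11}{16 + \sqrt{2}} = - \frac{10}{16 + \sqrt{2}} \approx -0.57424$)
$\left(X + h\right)^{2} = \left(\left(- \frac{80}{127} + \frac{5 \sqrt{2}}{127}\right) - 6\right)^{2} = \left(- \frac{842}{127} + \frac{5 \sqrt{2}}{127}\right)^{2}$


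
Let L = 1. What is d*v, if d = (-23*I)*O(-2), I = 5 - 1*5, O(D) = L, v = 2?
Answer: 0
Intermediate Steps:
O(D) = 1
I = 0 (I = 5 - 5 = 0)
d = 0 (d = -23*0*1 = 0*1 = 0)
d*v = 0*2 = 0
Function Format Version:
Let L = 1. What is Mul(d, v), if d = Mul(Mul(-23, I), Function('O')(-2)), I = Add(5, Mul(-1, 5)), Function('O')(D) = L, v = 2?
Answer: 0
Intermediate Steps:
Function('O')(D) = 1
I = 0 (I = Add(5, -5) = 0)
d = 0 (d = Mul(Mul(-23, 0), 1) = Mul(0, 1) = 0)
Mul(d, v) = Mul(0, 2) = 0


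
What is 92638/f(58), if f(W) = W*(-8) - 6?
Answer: -46319/235 ≈ -197.10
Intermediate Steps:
f(W) = -6 - 8*W (f(W) = -8*W - 6 = -6 - 8*W)
92638/f(58) = 92638/(-6 - 8*58) = 92638/(-6 - 464) = 92638/(-470) = 92638*(-1/470) = -46319/235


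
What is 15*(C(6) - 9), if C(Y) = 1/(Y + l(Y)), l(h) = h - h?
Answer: -265/2 ≈ -132.50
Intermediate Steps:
l(h) = 0
C(Y) = 1/Y (C(Y) = 1/(Y + 0) = 1/Y)
15*(C(6) - 9) = 15*(1/6 - 9) = 15*(⅙ - 9) = 15*(-53/6) = -265/2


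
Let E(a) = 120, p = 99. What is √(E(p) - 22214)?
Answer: I*√22094 ≈ 148.64*I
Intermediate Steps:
√(E(p) - 22214) = √(120 - 22214) = √(-22094) = I*√22094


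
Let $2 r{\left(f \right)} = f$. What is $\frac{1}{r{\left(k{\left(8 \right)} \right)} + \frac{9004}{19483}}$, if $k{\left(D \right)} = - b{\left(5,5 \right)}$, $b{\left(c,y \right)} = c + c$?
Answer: $- \frac{19483}{88411} \approx -0.22037$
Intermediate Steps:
$b{\left(c,y \right)} = 2 c$
$k{\left(D \right)} = -10$ ($k{\left(D \right)} = - 2 \cdot 5 = \left(-1\right) 10 = -10$)
$r{\left(f \right)} = \frac{f}{2}$
$\frac{1}{r{\left(k{\left(8 \right)} \right)} + \frac{9004}{19483}} = \frac{1}{\frac{1}{2} \left(-10\right) + \frac{9004}{19483}} = \frac{1}{-5 + 9004 \cdot \frac{1}{19483}} = \frac{1}{-5 + \frac{9004}{19483}} = \frac{1}{- \frac{88411}{19483}} = - \frac{19483}{88411}$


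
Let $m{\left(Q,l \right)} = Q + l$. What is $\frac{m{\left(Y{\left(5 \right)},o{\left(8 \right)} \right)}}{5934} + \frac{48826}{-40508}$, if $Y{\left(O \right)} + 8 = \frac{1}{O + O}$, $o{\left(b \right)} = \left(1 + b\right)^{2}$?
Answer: $- \frac{16672811}{13975260} \approx -1.193$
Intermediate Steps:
$Y{\left(O \right)} = -8 + \frac{1}{2 O}$ ($Y{\left(O \right)} = -8 + \frac{1}{O + O} = -8 + \frac{1}{2 O}$)
$\frac{m{\left(Y{\left(5 \right)},o{\left(8 \right)} \right)}}{5934} + \frac{48826}{-40508} = \frac{\left(-8 + \frac{1}{2 \cdot 5}\right) + \left(1 + 8\right)^{2}}{5934} + \frac{48826}{-40508} = \left(\left(-8 + \frac{1}{2} \cdot \frac{1}{5}\right) + 9^{2}\right) \frac{1}{5934} + 48826 \left(- \frac{1}{40508}\right) = \left(\left(-8 + \frac{1}{10}\right) + 81\right) \frac{1}{5934} - \frac{24413}{20254} = \left(- \frac{79}{10} + 81\right) \frac{1}{5934} - \frac{24413}{20254} = \frac{731}{10} \cdot \frac{1}{5934} - \frac{24413}{20254} = \frac{17}{1380} - \frac{24413}{20254} = - \frac{16672811}{13975260}$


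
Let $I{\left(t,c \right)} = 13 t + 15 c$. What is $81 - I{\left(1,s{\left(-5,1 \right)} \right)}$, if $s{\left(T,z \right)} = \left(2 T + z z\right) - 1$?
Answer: $218$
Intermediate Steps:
$s{\left(T,z \right)} = -1 + z^{2} + 2 T$ ($s{\left(T,z \right)} = \left(2 T + z^{2}\right) - 1 = \left(z^{2} + 2 T\right) - 1 = -1 + z^{2} + 2 T$)
$81 - I{\left(1,s{\left(-5,1 \right)} \right)} = 81 - \left(13 \cdot 1 + 15 \left(-1 + 1^{2} + 2 \left(-5\right)\right)\right) = 81 - \left(13 + 15 \left(-1 + 1 - 10\right)\right) = 81 - \left(13 + 15 \left(-10\right)\right) = 81 - \left(13 - 150\right) = 81 - -137 = 81 + 137 = 218$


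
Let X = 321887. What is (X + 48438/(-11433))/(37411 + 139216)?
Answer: 1226695211/673125497 ≈ 1.8224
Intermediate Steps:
(X + 48438/(-11433))/(37411 + 139216) = (321887 + 48438/(-11433))/(37411 + 139216) = (321887 + 48438*(-1/11433))/176627 = (321887 - 16146/3811)*(1/176627) = (1226695211/3811)*(1/176627) = 1226695211/673125497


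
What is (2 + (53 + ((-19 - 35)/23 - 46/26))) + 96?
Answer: 43918/299 ≈ 146.88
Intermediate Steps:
(2 + (53 + ((-19 - 35)/23 - 46/26))) + 96 = (2 + (53 + (-54*1/23 - 46*1/26))) + 96 = (2 + (53 + (-54/23 - 23/13))) + 96 = (2 + (53 - 1231/299)) + 96 = (2 + 14616/299) + 96 = 15214/299 + 96 = 43918/299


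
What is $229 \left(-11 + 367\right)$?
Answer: $81524$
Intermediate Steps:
$229 \left(-11 + 367\right) = 229 \cdot 356 = 81524$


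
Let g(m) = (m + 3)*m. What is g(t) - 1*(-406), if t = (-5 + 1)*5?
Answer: 746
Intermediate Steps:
t = -20 (t = -4*5 = -20)
g(m) = m*(3 + m) (g(m) = (3 + m)*m = m*(3 + m))
g(t) - 1*(-406) = -20*(3 - 20) - 1*(-406) = -20*(-17) + 406 = 340 + 406 = 746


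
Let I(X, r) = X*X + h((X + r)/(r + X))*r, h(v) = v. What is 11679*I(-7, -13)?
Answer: 420444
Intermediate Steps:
I(X, r) = r + X² (I(X, r) = X*X + ((X + r)/(r + X))*r = X² + ((X + r)/(X + r))*r = X² + 1*r = X² + r = r + X²)
11679*I(-7, -13) = 11679*(-13 + (-7)²) = 11679*(-13 + 49) = 11679*36 = 420444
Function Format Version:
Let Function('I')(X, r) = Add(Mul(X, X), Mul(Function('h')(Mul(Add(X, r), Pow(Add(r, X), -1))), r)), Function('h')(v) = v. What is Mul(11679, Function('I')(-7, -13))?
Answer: 420444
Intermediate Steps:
Function('I')(X, r) = Add(r, Pow(X, 2)) (Function('I')(X, r) = Add(Mul(X, X), Mul(Mul(Add(X, r), Pow(Add(r, X), -1)), r)) = Add(Pow(X, 2), Mul(Mul(Add(X, r), Pow(Add(X, r), -1)), r)) = Add(Pow(X, 2), Mul(1, r)) = Add(Pow(X, 2), r) = Add(r, Pow(X, 2)))
Mul(11679, Function('I')(-7, -13)) = Mul(11679, Add(-13, Pow(-7, 2))) = Mul(11679, Add(-13, 49)) = Mul(11679, 36) = 420444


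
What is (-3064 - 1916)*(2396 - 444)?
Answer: -9720960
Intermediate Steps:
(-3064 - 1916)*(2396 - 444) = -4980*1952 = -9720960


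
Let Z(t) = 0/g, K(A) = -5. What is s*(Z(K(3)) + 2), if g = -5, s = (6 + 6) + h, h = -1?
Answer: 22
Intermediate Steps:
s = 11 (s = (6 + 6) - 1 = 12 - 1 = 11)
Z(t) = 0 (Z(t) = 0/(-5) = 0*(-1/5) = 0)
s*(Z(K(3)) + 2) = 11*(0 + 2) = 11*2 = 22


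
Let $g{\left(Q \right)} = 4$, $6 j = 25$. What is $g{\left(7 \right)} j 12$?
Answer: $200$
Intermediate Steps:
$j = \frac{25}{6}$ ($j = \frac{1}{6} \cdot 25 = \frac{25}{6} \approx 4.1667$)
$g{\left(7 \right)} j 12 = 4 \cdot \frac{25}{6} \cdot 12 = \frac{50}{3} \cdot 12 = 200$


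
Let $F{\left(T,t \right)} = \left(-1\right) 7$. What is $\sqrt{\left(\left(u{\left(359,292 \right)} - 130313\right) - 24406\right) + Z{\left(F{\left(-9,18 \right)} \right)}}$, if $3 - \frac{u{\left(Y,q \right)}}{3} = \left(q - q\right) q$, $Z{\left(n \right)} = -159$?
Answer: $19 i \sqrt{429} \approx 393.53 i$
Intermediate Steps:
$F{\left(T,t \right)} = -7$
$u{\left(Y,q \right)} = 9$ ($u{\left(Y,q \right)} = 9 - 3 \left(q - q\right) q = 9 - 3 \cdot 0 q = 9 - 0 = 9 + 0 = 9$)
$\sqrt{\left(\left(u{\left(359,292 \right)} - 130313\right) - 24406\right) + Z{\left(F{\left(-9,18 \right)} \right)}} = \sqrt{\left(\left(9 - 130313\right) - 24406\right) - 159} = \sqrt{\left(-130304 - 24406\right) - 159} = \sqrt{-154710 - 159} = \sqrt{-154869} = 19 i \sqrt{429}$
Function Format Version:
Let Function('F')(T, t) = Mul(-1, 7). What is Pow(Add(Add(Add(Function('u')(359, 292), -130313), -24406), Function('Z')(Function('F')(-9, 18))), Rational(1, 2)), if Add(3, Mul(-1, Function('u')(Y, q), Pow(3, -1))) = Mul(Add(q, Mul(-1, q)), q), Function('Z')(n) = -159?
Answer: Mul(19, I, Pow(429, Rational(1, 2))) ≈ Mul(393.53, I)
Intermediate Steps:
Function('F')(T, t) = -7
Function('u')(Y, q) = 9 (Function('u')(Y, q) = Add(9, Mul(-3, Mul(Add(q, Mul(-1, q)), q))) = Add(9, Mul(-3, Mul(0, q))) = Add(9, Mul(-3, 0)) = Add(9, 0) = 9)
Pow(Add(Add(Add(Function('u')(359, 292), -130313), -24406), Function('Z')(Function('F')(-9, 18))), Rational(1, 2)) = Pow(Add(Add(Add(9, -130313), -24406), -159), Rational(1, 2)) = Pow(Add(Add(-130304, -24406), -159), Rational(1, 2)) = Pow(Add(-154710, -159), Rational(1, 2)) = Pow(-154869, Rational(1, 2)) = Mul(19, I, Pow(429, Rational(1, 2)))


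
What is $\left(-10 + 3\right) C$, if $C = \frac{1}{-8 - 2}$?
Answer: $\frac{7}{10} \approx 0.7$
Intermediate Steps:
$C = - \frac{1}{10}$ ($C = \frac{1}{-10} = - \frac{1}{10} \approx -0.1$)
$\left(-10 + 3\right) C = \left(-10 + 3\right) \left(- \frac{1}{10}\right) = \left(-7\right) \left(- \frac{1}{10}\right) = \frac{7}{10}$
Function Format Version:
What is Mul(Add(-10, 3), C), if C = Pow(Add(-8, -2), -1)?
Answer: Rational(7, 10) ≈ 0.70000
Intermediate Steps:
C = Rational(-1, 10) (C = Pow(-10, -1) = Rational(-1, 10) ≈ -0.10000)
Mul(Add(-10, 3), C) = Mul(Add(-10, 3), Rational(-1, 10)) = Mul(-7, Rational(-1, 10)) = Rational(7, 10)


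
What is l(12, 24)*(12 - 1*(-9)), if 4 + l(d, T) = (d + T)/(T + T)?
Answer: -273/4 ≈ -68.250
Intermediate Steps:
l(d, T) = -4 + (T + d)/(2*T) (l(d, T) = -4 + (d + T)/(T + T) = -4 + (T + d)/((2*T)) = -4 + (T + d)*(1/(2*T)) = -4 + (T + d)/(2*T))
l(12, 24)*(12 - 1*(-9)) = ((½)*(12 - 7*24)/24)*(12 - 1*(-9)) = ((½)*(1/24)*(12 - 168))*(12 + 9) = ((½)*(1/24)*(-156))*21 = -13/4*21 = -273/4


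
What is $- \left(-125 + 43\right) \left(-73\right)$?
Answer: $-5986$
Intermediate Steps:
$- \left(-125 + 43\right) \left(-73\right) = - \left(-82\right) \left(-73\right) = \left(-1\right) 5986 = -5986$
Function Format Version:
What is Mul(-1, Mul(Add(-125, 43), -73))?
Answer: -5986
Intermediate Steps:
Mul(-1, Mul(Add(-125, 43), -73)) = Mul(-1, Mul(-82, -73)) = Mul(-1, 5986) = -5986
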